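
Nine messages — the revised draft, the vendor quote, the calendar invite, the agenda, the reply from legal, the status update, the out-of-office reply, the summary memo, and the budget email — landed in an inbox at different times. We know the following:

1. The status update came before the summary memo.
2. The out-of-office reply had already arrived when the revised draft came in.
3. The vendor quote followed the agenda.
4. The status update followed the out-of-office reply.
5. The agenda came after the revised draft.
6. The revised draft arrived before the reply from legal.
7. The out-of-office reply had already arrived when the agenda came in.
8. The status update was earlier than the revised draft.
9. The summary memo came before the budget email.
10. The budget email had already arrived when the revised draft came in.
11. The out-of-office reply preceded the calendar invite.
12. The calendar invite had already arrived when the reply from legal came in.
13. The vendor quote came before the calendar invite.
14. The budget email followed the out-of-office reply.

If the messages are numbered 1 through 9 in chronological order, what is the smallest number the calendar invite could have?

The agenda, the budget email, the out-of-office reply, the revised draft, the status update, the summary memo, and the vendor quote must all come before the calendar invite — 7 forced predecessors.
Nothing else is forced ahead of the calendar invite, so its earliest slot is position 7 + 1 = 8.

8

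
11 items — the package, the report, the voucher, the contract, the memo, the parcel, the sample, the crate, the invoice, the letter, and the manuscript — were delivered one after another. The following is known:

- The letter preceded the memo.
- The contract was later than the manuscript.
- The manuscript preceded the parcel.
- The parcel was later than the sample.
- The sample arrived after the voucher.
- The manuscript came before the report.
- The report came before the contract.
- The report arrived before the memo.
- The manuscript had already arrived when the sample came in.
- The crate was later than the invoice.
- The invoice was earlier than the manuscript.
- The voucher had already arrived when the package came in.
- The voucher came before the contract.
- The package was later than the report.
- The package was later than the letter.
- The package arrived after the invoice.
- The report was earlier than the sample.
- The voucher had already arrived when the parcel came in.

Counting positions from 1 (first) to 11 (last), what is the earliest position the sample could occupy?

The invoice, the manuscript, the report, and the voucher must all come before the sample — 4 forced predecessors.
Nothing else is forced ahead of the sample, so its earliest slot is position 4 + 1 = 5.

5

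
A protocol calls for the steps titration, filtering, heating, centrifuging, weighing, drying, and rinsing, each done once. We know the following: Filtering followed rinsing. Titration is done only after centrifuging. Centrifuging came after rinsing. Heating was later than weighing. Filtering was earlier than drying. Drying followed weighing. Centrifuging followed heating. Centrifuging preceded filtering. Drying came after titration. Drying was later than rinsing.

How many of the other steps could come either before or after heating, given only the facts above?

Forced before heating: weighing; forced after heating: centrifuging, drying, filtering, and titration.
That leaves rinsing with no forced order relative to heating — 1.

1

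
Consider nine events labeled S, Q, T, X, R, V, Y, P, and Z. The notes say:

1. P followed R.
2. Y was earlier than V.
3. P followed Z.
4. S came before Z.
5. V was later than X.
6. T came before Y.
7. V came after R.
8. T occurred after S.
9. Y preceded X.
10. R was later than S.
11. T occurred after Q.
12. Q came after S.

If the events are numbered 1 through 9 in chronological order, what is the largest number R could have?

R must come before P and V — 2 events forced after it.
Everything else can be placed before R in some valid order, so R can sit as late as position 9 − 2 = 7.

7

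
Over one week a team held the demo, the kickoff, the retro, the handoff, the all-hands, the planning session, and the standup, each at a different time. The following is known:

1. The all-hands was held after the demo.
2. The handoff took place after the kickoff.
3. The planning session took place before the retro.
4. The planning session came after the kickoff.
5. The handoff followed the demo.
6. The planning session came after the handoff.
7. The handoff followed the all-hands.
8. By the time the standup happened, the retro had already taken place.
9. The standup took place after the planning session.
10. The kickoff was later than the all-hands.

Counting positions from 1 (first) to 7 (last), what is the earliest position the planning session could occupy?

5

The all-hands, the demo, the handoff, and the kickoff must all come before the planning session — 4 forced predecessors.
Nothing else is forced ahead of the planning session, so its earliest slot is position 4 + 1 = 5.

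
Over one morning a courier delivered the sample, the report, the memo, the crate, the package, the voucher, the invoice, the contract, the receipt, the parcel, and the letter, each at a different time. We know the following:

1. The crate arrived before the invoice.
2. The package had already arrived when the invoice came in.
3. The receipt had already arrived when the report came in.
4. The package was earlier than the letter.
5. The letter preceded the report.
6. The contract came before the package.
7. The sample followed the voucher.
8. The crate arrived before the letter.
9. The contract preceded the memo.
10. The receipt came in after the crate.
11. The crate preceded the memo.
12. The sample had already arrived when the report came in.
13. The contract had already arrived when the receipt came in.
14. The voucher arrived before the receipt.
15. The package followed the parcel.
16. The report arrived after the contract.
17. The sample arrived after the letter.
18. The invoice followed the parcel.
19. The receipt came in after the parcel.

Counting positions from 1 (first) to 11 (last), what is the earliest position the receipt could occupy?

The contract, the crate, the parcel, and the voucher must all come before the receipt — 4 forced predecessors.
Nothing else is forced ahead of the receipt, so its earliest slot is position 4 + 1 = 5.

5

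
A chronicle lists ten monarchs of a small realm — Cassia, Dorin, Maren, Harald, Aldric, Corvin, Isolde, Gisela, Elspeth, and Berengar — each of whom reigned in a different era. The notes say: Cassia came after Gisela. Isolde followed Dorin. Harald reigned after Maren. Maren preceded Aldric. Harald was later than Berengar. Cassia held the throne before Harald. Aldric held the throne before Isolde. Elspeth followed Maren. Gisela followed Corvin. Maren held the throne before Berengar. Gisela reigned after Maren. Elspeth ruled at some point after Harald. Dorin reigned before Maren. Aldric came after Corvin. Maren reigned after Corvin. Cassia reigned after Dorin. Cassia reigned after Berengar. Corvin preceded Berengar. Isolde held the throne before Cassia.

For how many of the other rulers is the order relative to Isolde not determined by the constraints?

2

Forced before Isolde: Aldric, Corvin, Dorin, and Maren; forced after Isolde: Cassia, Elspeth, and Harald.
That leaves Berengar and Gisela with no forced order relative to Isolde — 2.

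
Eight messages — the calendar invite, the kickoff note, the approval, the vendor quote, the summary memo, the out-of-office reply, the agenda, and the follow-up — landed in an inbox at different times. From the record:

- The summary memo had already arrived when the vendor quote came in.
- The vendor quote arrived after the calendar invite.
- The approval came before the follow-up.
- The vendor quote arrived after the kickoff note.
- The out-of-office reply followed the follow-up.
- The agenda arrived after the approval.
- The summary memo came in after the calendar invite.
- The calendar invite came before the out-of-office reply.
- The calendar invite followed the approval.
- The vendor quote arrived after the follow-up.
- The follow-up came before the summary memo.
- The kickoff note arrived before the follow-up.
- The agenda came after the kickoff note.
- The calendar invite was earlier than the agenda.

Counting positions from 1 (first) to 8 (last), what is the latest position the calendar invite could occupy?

4

The calendar invite must come before the agenda, the out-of-office reply, the summary memo, and the vendor quote — 4 messages forced after it.
Everything else can be placed before the calendar invite in some valid order, so the calendar invite can sit as late as position 8 − 4 = 4.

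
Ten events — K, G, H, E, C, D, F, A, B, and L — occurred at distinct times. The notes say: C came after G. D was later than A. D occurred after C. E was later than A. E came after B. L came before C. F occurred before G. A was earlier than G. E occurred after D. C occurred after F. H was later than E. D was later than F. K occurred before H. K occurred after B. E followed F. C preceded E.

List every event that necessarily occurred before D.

Directly stated before D: A, C, and F.
G reaches D via G → C → D.
L reaches D via L → C → D.

A, C, F, G, L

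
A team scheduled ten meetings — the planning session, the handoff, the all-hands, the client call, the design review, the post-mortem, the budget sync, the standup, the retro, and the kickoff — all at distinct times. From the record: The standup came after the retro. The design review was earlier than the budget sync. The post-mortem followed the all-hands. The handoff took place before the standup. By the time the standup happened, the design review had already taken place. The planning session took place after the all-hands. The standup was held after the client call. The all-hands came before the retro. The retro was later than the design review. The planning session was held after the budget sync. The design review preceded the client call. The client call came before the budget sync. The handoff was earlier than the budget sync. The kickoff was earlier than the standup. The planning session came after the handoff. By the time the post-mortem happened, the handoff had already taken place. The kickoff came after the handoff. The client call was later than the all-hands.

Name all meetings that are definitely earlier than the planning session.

the all-hands, the budget sync, the client call, the design review, the handoff

Directly stated before the planning session: the all-hands, the budget sync, and the handoff.
The client call reaches the planning session via the client call → the budget sync → the planning session.
The design review reaches the planning session via the design review → the budget sync → the planning session.
No chain forces the standup (or any of the others) ahead of the planning session.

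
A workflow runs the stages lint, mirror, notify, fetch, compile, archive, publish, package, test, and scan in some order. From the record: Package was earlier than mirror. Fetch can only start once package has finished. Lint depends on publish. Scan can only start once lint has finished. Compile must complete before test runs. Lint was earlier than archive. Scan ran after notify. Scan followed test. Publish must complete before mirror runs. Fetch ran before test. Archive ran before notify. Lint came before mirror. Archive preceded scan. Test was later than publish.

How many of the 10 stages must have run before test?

4

Directly stated before test: compile, fetch, and publish.
Package reaches test via package → fetch → test.
That's compile, fetch, package, and publish — 4 in all.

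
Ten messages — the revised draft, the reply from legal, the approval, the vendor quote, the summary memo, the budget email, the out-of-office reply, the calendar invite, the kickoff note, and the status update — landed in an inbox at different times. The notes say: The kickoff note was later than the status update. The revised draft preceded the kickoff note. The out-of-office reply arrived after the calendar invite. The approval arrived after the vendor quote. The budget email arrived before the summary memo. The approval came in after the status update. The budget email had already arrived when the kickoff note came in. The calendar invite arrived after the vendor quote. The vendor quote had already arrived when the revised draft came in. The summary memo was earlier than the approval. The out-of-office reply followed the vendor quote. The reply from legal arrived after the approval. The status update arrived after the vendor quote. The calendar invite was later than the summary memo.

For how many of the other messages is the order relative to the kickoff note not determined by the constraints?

Forced before the kickoff note: the budget email, the revised draft, the status update, and the vendor quote.
That leaves the approval, the calendar invite, the out-of-office reply, the reply from legal, and the summary memo with no forced order relative to the kickoff note — 5.

5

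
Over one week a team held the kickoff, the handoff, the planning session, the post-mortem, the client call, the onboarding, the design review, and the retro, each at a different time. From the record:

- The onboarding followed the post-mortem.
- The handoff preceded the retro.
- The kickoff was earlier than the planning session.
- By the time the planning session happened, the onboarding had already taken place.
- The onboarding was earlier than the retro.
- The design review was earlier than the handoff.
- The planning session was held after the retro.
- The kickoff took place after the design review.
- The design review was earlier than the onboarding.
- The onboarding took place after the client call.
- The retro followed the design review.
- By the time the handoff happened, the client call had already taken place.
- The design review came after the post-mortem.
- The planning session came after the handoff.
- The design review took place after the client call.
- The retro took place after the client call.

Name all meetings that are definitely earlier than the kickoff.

the client call, the design review, the post-mortem

Directly stated before the kickoff: the design review.
The client call reaches the kickoff via the client call → the design review → the kickoff.
The post-mortem reaches the kickoff via the post-mortem → the design review → the kickoff.
No chain forces the handoff (or any of the others) ahead of the kickoff.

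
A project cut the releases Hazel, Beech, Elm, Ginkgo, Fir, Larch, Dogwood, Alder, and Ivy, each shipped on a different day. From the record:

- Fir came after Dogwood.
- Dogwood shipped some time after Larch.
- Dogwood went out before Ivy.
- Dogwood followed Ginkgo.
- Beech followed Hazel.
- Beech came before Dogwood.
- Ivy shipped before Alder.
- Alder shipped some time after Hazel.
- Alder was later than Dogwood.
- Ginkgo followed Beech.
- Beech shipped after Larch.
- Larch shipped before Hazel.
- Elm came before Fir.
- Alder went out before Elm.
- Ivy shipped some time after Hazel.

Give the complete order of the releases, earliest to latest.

The constraints fix every adjacent pair, so only one ordering works:
Larch → Hazel → Beech → Ginkgo → Dogwood → Ivy → Alder → Elm → Fir.

Larch, Hazel, Beech, Ginkgo, Dogwood, Ivy, Alder, Elm, Fir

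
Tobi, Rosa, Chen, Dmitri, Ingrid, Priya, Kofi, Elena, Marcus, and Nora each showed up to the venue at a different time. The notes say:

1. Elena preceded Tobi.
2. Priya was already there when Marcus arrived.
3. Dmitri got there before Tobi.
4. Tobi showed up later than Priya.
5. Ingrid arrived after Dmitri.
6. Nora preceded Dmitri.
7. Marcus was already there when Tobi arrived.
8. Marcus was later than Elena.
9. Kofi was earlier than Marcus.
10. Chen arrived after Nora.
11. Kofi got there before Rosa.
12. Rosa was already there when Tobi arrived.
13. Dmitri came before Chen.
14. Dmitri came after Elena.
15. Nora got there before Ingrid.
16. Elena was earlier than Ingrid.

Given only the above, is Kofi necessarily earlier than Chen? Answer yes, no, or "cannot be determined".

cannot be determined

No chain of stated constraints runs from Kofi to Chen, and none runs from Chen to Kofi either.
So the relative order of Kofi and Chen is not fixed by the given facts.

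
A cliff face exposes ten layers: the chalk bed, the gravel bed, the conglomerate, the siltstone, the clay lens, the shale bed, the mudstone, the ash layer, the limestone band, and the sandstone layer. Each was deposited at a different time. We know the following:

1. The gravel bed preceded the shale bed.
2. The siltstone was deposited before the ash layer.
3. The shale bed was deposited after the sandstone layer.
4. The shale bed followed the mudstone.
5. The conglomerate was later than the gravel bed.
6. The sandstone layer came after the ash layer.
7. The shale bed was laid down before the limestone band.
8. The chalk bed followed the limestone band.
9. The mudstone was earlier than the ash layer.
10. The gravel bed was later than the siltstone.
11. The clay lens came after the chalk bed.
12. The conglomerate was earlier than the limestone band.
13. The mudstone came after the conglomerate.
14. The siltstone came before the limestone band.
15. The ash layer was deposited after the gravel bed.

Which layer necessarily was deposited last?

the clay lens

Every other layer has a chain of constraints placing it before the clay lens, so the clay lens is last.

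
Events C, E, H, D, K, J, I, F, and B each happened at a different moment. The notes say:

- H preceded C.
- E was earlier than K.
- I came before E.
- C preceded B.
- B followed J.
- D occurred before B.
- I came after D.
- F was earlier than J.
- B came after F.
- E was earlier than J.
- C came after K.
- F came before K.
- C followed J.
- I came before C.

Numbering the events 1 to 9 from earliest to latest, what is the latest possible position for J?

7

J must come before B and C — 2 events forced after it.
Everything else can be placed before J in some valid order, so J can sit as late as position 9 − 2 = 7.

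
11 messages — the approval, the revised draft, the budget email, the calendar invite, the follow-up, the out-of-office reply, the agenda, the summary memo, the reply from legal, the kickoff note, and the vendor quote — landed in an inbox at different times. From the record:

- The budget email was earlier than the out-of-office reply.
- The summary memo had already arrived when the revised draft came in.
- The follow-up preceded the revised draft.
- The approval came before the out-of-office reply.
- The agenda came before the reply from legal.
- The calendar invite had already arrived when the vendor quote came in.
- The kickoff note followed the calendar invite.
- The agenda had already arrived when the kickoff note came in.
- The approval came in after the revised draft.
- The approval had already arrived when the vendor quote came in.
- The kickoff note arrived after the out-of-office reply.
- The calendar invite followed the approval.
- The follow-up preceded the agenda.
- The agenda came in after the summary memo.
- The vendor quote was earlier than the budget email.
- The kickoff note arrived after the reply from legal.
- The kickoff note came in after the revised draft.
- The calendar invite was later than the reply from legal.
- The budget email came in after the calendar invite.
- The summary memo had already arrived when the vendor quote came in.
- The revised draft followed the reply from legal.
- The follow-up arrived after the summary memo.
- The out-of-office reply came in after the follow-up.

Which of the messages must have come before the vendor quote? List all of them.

Directly stated before the vendor quote: the approval, the calendar invite, and the summary memo.
The agenda reaches the vendor quote via the agenda → the reply from legal → the calendar invite → the vendor quote.
The follow-up reaches the vendor quote via the follow-up → the revised draft → the approval → the vendor quote.
The reply from legal reaches the vendor quote via the reply from legal → the calendar invite → the vendor quote.
Likewise the revised draft reaches the vendor quote by chaining the stated constraints.
No chain forces the out-of-office reply (or any of the others) ahead of the vendor quote.

the agenda, the approval, the calendar invite, the follow-up, the reply from legal, the revised draft, the summary memo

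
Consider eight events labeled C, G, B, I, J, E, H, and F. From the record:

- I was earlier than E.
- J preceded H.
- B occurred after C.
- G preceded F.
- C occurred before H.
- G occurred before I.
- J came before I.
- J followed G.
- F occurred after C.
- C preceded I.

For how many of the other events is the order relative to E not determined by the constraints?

3

Forced before E: C, G, I, and J.
That leaves B, F, and H with no forced order relative to E — 3.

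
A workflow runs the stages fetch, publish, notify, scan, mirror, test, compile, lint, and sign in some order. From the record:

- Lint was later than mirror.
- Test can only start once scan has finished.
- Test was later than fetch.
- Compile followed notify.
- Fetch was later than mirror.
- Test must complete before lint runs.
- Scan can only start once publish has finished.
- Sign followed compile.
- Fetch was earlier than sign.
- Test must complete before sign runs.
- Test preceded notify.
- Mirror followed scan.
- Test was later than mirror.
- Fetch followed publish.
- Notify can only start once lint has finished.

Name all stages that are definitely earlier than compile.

Directly stated before compile: notify.
Fetch reaches compile via fetch → test → notify → compile.
Lint reaches compile via lint → notify → compile.
Mirror reaches compile via mirror → test → notify → compile.
Likewise publish, scan, and test each reach compile by chaining the stated constraints.

fetch, lint, mirror, notify, publish, scan, test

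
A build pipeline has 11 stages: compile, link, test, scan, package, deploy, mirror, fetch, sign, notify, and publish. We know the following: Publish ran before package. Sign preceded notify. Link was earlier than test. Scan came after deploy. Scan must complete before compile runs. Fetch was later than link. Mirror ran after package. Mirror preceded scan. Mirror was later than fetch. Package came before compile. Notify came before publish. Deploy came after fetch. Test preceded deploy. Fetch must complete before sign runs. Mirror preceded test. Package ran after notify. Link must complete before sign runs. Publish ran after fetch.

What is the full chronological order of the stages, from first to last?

The constraints fix every adjacent pair, so only one ordering works:
link → fetch → sign → notify → publish → package → mirror → test → deploy → scan → compile.

link, fetch, sign, notify, publish, package, mirror, test, deploy, scan, compile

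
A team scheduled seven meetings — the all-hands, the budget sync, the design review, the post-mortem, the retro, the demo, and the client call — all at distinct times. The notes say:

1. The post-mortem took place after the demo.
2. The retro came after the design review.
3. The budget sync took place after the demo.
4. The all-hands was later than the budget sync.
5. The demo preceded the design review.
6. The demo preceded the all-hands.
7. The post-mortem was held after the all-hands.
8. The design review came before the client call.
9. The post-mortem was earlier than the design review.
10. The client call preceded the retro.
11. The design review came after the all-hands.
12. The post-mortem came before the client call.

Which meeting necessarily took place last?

the retro

Every other meeting has a chain of constraints placing it before the retro, so the retro is last.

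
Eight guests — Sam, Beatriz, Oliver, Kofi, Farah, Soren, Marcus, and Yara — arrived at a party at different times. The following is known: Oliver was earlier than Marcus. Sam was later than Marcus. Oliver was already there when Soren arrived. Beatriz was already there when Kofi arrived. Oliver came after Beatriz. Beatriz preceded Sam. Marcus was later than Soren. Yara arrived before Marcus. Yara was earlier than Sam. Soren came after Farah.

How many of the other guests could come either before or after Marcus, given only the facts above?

1

Forced before Marcus: Beatriz, Farah, Oliver, Soren, and Yara; forced after Marcus: Sam.
That leaves Kofi with no forced order relative to Marcus — 1.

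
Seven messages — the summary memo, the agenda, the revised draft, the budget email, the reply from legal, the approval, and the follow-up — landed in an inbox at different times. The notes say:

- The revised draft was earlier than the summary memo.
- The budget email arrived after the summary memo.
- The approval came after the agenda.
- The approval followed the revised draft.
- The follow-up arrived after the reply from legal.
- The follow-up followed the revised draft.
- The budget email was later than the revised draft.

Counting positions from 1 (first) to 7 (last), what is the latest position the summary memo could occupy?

6

The summary memo must come before the budget email — 1 message forced after it.
Everything else can be placed before the summary memo in some valid order, so the summary memo can sit as late as position 7 − 1 = 6.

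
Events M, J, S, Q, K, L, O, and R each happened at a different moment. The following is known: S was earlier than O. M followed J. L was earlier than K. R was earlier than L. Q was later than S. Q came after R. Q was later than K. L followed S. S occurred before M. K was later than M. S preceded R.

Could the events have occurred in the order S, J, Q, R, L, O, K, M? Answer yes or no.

The constraints require M before K, but in the proposed sequence K appears ahead of M. That one violation is enough.

no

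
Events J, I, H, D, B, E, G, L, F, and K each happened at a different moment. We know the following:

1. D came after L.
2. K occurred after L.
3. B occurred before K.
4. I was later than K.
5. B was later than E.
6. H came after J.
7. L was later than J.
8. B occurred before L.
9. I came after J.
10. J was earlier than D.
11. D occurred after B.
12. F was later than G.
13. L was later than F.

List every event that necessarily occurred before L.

Directly stated before L: B, F, and J.
E reaches L via E → B → L.
G reaches L via G → F → L.
No chain forces I (or any of the others) ahead of L.

B, E, F, G, J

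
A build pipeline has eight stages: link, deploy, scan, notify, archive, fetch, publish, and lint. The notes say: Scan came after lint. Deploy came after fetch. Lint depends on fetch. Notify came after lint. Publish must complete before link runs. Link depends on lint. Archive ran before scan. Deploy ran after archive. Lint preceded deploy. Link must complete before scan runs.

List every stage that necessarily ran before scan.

archive, fetch, link, lint, publish

Directly stated before scan: archive, link, and lint.
Fetch reaches scan via fetch → lint → scan.
Publish reaches scan via publish → link → scan.
No chain forces notify (or any of the others) ahead of scan.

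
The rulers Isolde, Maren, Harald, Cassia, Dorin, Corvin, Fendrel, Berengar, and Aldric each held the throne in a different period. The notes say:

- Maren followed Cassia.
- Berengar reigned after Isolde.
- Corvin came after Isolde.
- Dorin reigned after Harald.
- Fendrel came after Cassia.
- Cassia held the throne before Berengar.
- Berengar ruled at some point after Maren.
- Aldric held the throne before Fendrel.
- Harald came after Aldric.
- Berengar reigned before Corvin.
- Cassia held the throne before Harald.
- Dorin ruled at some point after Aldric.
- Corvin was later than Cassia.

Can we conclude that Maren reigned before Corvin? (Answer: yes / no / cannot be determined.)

yes

Chain the constraints: Maren → Berengar → Corvin. Each link is directly stated, so Maren comes before Corvin.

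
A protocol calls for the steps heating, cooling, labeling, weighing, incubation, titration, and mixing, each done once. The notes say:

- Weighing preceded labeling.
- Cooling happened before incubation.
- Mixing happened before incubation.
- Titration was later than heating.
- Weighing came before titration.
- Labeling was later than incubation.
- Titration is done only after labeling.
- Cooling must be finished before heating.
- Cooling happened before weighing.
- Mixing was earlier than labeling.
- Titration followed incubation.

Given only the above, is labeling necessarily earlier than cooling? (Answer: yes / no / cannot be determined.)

no

Tracing the constraints gives cooling → weighing → labeling, so cooling must come before labeling.
That means labeling cannot be before cooling.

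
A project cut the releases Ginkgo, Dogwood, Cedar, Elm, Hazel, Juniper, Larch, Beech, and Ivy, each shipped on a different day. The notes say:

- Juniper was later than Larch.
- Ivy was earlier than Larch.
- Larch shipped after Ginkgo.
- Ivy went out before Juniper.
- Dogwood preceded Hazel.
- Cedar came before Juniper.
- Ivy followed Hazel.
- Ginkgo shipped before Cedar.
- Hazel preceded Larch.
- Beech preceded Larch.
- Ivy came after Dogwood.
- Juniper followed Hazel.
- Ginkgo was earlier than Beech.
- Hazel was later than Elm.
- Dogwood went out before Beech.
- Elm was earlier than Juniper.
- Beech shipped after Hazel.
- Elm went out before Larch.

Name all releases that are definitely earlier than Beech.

Directly stated before Beech: Dogwood, Ginkgo, and Hazel.
Elm reaches Beech via Elm → Hazel → Beech.
No chain forces Cedar (or any of the others) ahead of Beech.

Dogwood, Elm, Ginkgo, Hazel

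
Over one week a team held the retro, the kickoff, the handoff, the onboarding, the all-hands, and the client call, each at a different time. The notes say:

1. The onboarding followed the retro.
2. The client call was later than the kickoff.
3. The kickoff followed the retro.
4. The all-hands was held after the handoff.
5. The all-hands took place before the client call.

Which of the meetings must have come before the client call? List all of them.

the all-hands, the handoff, the kickoff, the retro

Directly stated before the client call: the all-hands and the kickoff.
The handoff reaches the client call via the handoff → the all-hands → the client call.
The retro reaches the client call via the retro → the kickoff → the client call.
No chain forces the onboarding ahead of the client call.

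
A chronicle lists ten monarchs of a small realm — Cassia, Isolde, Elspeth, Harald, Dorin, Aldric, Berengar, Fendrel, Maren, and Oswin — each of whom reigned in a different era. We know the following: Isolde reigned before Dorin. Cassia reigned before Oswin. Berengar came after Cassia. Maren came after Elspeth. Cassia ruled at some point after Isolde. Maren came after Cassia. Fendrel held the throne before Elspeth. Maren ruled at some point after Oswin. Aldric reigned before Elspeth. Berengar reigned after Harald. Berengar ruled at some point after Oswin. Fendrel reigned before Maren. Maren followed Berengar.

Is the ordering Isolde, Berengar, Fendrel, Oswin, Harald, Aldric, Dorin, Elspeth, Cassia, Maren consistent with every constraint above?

The constraints require Oswin before Berengar, but in the proposed sequence Berengar appears ahead of Oswin. That one violation is enough.

no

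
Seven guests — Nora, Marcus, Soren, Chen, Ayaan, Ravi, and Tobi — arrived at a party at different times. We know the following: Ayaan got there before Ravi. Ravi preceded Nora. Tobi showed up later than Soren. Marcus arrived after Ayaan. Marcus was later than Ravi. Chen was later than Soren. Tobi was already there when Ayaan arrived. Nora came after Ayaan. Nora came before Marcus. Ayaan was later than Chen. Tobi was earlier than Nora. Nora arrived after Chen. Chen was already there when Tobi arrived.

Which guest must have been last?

Every other guest has a chain of constraints placing them before Marcus, so Marcus is last.

Marcus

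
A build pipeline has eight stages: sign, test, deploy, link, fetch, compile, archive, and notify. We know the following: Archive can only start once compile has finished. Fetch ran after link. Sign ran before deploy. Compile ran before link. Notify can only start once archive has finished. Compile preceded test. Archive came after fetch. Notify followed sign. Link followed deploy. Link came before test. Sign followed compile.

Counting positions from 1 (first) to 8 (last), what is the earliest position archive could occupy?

Compile, deploy, fetch, link, and sign must all come before archive — 5 forced predecessors.
Nothing else is forced ahead of archive, so its earliest slot is position 5 + 1 = 6.

6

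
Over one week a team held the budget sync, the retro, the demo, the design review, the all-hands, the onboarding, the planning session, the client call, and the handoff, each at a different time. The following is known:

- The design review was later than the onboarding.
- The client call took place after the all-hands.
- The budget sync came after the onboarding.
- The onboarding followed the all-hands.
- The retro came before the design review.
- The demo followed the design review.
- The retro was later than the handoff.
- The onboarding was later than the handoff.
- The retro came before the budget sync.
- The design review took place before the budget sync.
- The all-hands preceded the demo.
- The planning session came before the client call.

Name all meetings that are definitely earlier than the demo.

Directly stated before the demo: the all-hands and the design review.
The handoff reaches the demo via the handoff → the retro → the design review → the demo.
The onboarding reaches the demo via the onboarding → the design review → the demo.
The retro reaches the demo via the retro → the design review → the demo.

the all-hands, the design review, the handoff, the onboarding, the retro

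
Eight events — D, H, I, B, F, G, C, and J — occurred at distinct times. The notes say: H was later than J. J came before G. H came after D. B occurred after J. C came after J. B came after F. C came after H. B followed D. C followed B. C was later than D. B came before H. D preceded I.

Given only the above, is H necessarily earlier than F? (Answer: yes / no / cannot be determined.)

Tracing the constraints gives F → B → H, so F must come before H.
That means H cannot be before F.

no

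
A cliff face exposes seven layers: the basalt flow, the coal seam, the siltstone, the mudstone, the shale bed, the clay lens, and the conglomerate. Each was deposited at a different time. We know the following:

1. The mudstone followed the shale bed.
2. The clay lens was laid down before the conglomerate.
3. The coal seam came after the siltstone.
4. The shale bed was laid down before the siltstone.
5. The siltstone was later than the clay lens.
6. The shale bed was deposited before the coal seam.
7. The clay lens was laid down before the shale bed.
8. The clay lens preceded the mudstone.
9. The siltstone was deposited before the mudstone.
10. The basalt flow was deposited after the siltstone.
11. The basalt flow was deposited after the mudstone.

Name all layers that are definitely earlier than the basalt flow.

Directly stated before the basalt flow: the mudstone and the siltstone.
The clay lens reaches the basalt flow via the clay lens → the mudstone → the basalt flow.
The shale bed reaches the basalt flow via the shale bed → the mudstone → the basalt flow.
No chain forces the coal seam (or any of the others) ahead of the basalt flow.

the clay lens, the mudstone, the shale bed, the siltstone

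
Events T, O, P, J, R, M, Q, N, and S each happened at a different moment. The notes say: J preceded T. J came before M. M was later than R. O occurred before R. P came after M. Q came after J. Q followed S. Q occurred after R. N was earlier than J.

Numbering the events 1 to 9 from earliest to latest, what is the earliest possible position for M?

J, N, O, and R must all come before M — 4 forced predecessors.
Nothing else is forced ahead of M, so its earliest slot is position 4 + 1 = 5.

5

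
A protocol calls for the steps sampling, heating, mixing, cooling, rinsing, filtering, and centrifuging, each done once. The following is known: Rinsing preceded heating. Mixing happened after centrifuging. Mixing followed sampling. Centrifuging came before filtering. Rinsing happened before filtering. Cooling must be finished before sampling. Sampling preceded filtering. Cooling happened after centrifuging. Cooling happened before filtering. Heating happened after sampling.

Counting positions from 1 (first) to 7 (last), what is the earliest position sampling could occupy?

3

Centrifuging and cooling must both come before sampling — 2 forced predecessors.
Nothing else is forced ahead of sampling, so its earliest slot is position 2 + 1 = 3.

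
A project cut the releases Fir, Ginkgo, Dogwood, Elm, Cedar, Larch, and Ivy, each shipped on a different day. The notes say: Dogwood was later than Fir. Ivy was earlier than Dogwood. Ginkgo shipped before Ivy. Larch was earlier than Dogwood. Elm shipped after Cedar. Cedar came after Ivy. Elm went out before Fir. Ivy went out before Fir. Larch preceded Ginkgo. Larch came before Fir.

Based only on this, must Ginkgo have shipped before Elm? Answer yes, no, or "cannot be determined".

yes

Chain the constraints: Ginkgo → Ivy → Cedar → Elm. Each link is directly stated, so Ginkgo comes before Elm.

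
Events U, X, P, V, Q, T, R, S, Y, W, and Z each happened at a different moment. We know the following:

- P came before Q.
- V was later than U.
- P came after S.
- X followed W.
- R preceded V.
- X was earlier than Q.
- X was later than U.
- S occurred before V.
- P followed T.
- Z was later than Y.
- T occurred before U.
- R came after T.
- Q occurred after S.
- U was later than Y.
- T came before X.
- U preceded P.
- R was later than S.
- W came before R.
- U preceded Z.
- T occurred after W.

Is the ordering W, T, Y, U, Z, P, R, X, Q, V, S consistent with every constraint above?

no

The constraints require S before Q, but in the proposed sequence Q appears ahead of S. That one violation is enough.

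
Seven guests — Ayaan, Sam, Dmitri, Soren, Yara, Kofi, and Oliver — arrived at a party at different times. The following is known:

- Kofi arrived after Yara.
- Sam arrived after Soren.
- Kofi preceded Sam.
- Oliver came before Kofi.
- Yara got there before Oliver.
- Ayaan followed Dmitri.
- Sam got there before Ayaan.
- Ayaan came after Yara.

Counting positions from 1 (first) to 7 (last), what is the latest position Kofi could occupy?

Kofi must come before Ayaan and Sam — 2 guests forced after them.
Everything else can be placed before Kofi in some valid order, so Kofi can sit as late as position 7 − 2 = 5.

5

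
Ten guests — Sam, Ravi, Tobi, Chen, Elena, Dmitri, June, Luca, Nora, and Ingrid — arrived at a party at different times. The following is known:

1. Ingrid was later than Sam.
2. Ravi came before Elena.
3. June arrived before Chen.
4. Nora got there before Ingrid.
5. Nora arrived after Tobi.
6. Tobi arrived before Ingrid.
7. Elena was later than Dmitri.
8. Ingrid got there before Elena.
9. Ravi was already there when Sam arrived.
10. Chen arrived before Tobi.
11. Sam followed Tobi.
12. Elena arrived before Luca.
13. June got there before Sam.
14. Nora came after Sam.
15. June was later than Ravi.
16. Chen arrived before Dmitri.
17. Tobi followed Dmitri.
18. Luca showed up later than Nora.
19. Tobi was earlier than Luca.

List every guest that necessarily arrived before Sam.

Directly stated before Sam: June, Ravi, and Tobi.
Chen reaches Sam via Chen → Tobi → Sam.
Dmitri reaches Sam via Dmitri → Tobi → Sam.

Chen, Dmitri, June, Ravi, Tobi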